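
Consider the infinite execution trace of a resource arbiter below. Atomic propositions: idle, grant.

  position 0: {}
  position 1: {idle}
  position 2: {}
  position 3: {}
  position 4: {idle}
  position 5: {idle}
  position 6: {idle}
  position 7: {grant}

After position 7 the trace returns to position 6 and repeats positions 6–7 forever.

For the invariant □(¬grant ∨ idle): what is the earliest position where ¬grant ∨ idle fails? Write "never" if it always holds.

7

Check ¬grant ∨ idle at each position in order: 0 ✓, 1 ✓, 2 ✓, 3 ✓, 4 ✓, 5 ✓, 6 ✓.
At position 7 the labels are {grant}, so ¬grant ∨ idle is false there. This is the first violation.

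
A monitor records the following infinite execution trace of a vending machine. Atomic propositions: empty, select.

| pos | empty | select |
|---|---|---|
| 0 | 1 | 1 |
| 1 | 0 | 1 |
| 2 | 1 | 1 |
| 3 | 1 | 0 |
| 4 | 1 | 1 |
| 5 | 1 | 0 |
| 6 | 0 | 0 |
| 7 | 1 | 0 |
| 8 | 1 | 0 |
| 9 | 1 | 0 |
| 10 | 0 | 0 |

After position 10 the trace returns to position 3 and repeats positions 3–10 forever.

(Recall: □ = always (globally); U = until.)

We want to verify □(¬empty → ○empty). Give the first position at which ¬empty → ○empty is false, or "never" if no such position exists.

¬empty → ○empty holds at every position 0..10, and those are all the positions the trace ever visits, so the invariant □(¬empty → ○empty) is never violated.

never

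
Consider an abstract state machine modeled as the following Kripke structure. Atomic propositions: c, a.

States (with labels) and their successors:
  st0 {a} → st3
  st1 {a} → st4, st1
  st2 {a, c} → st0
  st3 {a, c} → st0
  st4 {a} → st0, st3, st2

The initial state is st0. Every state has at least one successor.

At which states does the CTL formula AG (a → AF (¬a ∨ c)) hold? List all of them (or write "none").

States satisfying a → AF (¬a ∨ c): {st0, st2, st3, st4}.
States satisfying AG (a → AF (¬a ∨ c)): {st0, st2, st3, st4}.

{st0, st2, st3, st4}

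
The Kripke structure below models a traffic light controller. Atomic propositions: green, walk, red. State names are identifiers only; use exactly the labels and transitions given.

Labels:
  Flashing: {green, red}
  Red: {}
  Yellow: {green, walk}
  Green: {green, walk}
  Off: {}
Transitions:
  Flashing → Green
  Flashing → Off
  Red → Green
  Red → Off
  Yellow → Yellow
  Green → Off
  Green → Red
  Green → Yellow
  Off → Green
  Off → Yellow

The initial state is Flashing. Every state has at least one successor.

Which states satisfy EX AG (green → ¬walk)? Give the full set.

none

States satisfying AG (green → ¬walk): ∅.
States satisfying EX AG (green → ¬walk): ∅.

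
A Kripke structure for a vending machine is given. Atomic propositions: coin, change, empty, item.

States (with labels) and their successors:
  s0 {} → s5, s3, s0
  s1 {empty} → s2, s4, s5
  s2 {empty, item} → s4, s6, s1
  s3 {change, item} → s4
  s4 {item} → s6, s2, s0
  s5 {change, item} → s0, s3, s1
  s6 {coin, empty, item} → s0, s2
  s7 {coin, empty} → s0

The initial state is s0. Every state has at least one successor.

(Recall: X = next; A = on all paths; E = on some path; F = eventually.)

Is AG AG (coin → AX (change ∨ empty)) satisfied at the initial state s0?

States satisfying AG (coin → AX (change ∨ empty)): ∅.
States satisfying AG AG (coin → AX (change ∨ empty)): ∅.
s0 is reachable from s0 and violates AG (coin → AX (change ∨ empty)), so AG fails at s0.
s0 ∉ Sat(AG AG (coin → AX (change ∨ empty))).

No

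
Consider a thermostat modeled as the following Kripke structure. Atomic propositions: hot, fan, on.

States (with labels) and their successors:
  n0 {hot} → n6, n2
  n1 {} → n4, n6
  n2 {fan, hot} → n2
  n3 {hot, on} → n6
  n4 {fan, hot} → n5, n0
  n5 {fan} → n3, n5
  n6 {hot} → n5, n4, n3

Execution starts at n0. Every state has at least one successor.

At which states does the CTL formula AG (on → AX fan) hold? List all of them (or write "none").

{n2}

States satisfying on → AX fan: {n0, n1, n2, n4, n5, n6}.
States satisfying AG (on → AX fan): {n2}.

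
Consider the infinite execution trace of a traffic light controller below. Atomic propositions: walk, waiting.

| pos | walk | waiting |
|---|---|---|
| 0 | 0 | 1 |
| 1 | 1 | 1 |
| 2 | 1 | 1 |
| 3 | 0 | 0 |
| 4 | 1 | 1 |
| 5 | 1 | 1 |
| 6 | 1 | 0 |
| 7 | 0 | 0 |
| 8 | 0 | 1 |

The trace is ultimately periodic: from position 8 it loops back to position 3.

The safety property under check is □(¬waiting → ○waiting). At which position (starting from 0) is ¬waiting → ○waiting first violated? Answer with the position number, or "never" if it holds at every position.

6

Check ¬waiting → ○waiting at each position in order: 0 ✓, 1 ✓, 2 ✓, 3 ✓, 4 ✓, 5 ✓.
At position 6 the labels are {walk} and the next position 7 has {}, so ¬waiting → ○waiting is false there. This is the first violation.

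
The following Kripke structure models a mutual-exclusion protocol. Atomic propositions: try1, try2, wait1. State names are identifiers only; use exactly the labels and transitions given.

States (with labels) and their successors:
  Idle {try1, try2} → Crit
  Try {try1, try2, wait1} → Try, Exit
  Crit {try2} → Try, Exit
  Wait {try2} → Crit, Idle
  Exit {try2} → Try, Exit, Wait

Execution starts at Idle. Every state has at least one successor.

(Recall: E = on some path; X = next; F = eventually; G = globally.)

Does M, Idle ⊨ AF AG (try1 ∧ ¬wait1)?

Violated

States satisfying AG (try1 ∧ ¬wait1): ∅.
States satisfying AF AG (try1 ∧ ¬wait1): ∅.
There is a path from Idle along which AG (try1 ∧ ¬wait1) never holds.
Idle ∉ Sat(AF AG (try1 ∧ ¬wait1)).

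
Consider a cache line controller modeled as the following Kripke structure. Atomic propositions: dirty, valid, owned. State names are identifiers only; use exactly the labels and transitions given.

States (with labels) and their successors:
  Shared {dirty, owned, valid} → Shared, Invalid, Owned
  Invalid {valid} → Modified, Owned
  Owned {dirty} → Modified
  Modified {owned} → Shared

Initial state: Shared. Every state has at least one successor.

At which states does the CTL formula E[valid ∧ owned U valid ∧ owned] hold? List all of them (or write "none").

{Shared}

States satisfying valid ∧ owned: {Shared}.
States satisfying E[valid ∧ owned U valid ∧ owned]: {Shared}.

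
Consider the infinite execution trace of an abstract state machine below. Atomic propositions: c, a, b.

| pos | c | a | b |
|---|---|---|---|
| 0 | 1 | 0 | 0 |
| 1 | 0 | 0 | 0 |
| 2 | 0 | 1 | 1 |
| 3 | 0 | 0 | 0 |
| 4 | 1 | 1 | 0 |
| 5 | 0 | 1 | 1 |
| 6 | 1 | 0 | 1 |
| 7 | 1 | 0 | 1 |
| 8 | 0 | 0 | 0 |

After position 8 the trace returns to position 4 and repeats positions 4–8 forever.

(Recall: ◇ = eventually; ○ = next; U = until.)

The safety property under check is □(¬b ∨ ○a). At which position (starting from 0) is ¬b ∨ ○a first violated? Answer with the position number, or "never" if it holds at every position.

2

Check ¬b ∨ ○a at each position in order: 0 ✓, 1 ✓.
At position 2 the labels are {a, b} and the next position 3 has {}, so ¬b ∨ ○a is false there. This is the first violation.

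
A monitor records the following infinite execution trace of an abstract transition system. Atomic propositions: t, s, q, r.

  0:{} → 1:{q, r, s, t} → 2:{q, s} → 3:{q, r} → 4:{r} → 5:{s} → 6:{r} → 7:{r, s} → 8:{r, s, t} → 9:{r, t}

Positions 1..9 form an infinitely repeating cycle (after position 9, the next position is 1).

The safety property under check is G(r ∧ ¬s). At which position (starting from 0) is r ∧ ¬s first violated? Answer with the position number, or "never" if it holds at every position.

0

At position 0 the labels are {}, so r ∧ ¬s is false there. This is the first violation.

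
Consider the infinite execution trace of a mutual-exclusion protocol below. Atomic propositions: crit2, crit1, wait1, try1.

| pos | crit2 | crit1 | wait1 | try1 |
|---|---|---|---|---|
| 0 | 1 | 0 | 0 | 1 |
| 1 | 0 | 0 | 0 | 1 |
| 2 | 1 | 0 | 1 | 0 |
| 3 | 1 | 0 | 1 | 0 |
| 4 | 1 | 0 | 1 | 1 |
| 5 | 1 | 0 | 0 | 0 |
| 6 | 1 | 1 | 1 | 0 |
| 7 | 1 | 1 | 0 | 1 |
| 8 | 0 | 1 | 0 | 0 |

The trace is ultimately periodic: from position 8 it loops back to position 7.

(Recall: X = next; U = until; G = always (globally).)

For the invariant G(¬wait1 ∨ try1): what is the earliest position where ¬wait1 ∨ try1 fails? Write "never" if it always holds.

Check ¬wait1 ∨ try1 at each position in order: 0 ✓, 1 ✓.
At position 2 the labels are {crit2, wait1}, so ¬wait1 ∨ try1 is false there. This is the first violation.

2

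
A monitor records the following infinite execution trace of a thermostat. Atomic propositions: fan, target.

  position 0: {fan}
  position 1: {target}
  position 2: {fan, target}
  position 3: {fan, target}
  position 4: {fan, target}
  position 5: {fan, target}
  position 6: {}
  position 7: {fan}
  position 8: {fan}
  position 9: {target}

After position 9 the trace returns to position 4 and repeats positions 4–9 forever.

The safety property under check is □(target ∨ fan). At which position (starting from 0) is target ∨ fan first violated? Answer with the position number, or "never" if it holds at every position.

Check target ∨ fan at each position in order: 0 ✓, 1 ✓, 2 ✓, 3 ✓, 4 ✓, 5 ✓.
At position 6 the labels are {}, so target ∨ fan is false there. This is the first violation.

6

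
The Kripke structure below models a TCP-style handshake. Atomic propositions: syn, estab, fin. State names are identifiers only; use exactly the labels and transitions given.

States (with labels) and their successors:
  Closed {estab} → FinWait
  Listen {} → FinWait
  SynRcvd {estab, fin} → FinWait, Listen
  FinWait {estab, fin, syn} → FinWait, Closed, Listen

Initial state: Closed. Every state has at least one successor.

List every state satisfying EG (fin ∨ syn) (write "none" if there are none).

States satisfying fin ∨ syn: {SynRcvd, FinWait}.
States satisfying EG (fin ∨ syn): {SynRcvd, FinWait}.

{SynRcvd, FinWait}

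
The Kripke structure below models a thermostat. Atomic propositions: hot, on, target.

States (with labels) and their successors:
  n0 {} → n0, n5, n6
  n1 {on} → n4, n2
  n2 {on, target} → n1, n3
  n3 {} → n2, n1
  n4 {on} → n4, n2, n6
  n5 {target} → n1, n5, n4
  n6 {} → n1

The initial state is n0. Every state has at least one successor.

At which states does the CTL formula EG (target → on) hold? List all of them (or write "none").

States satisfying target → on: {n0, n1, n2, n3, n4, n6}.
States satisfying EG (target → on): {n0, n1, n2, n3, n4, n6}.

{n0, n1, n2, n3, n4, n6}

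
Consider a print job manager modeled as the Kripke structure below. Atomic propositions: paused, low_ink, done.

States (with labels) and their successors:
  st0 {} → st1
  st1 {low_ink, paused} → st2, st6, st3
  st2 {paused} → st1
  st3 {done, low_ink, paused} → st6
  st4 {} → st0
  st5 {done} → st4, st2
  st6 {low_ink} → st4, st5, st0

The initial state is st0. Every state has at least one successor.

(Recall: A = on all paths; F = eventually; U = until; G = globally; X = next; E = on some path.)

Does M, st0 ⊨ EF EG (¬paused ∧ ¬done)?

States satisfying EG (¬paused ∧ ¬done): ∅.
States satisfying EF EG (¬paused ∧ ¬done): ∅.
No suitable path/successor from st0 witnesses the formula.
st0 ∉ Sat(EF EG (¬paused ∧ ¬done)).

No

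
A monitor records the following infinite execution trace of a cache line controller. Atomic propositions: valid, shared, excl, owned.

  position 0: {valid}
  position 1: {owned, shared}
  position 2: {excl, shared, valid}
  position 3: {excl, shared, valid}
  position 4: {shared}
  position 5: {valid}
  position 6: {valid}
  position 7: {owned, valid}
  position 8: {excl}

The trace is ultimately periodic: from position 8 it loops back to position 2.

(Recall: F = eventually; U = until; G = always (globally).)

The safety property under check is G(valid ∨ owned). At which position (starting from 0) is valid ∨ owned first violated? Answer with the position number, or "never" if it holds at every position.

Check valid ∨ owned at each position in order: 0 ✓, 1 ✓, 2 ✓, 3 ✓.
At position 4 the labels are {shared}, so valid ∨ owned is false there. This is the first violation.

4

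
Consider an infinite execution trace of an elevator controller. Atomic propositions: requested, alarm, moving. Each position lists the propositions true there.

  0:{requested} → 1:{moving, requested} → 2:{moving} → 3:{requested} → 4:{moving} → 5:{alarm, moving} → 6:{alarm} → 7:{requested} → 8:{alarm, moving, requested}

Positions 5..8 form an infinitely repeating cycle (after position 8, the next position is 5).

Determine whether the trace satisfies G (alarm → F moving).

Yes

alarm → F moving holds at every position 0..8, and those are all positions ever visited, so G (alarm → F moving) holds.
Positions where alarm holds: 5, 6, 8.
Check F moving at each: 5→ok, 6→ok, 8→ok.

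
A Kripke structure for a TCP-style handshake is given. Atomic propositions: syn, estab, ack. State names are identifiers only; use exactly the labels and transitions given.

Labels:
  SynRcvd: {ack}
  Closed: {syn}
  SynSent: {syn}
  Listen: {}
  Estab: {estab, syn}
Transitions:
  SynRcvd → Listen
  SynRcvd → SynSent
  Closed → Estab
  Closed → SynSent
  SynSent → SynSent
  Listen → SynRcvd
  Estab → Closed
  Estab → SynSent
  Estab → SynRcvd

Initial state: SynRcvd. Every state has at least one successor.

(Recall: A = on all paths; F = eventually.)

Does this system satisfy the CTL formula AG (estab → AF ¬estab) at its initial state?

States satisfying estab → AF ¬estab: {SynRcvd, Closed, SynSent, Listen, Estab}.
States satisfying AG (estab → AF ¬estab): {SynRcvd, Closed, SynSent, Listen, Estab}.
Every state reachable from SynRcvd satisfies estab → AF ¬estab.
SynRcvd ∈ Sat(AG (estab → AF ¬estab)).

Yes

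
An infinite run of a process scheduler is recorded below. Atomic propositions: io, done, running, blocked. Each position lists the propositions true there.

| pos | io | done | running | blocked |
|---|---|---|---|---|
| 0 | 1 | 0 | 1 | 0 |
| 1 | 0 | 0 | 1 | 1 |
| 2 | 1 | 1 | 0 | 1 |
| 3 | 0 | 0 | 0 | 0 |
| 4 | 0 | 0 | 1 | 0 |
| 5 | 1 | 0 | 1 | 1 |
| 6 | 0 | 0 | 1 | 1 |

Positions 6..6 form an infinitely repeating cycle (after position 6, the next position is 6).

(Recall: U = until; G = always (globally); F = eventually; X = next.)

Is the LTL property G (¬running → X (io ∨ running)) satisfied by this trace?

No

¬running → X (io ∨ running) must hold at every position from 0 onward. It fails at position 2, so G (¬running → X (io ∨ running)) is false.
Positions where ¬running holds: 2, 3.
Check X (io ∨ running) at each: 2→fails, 3→ok.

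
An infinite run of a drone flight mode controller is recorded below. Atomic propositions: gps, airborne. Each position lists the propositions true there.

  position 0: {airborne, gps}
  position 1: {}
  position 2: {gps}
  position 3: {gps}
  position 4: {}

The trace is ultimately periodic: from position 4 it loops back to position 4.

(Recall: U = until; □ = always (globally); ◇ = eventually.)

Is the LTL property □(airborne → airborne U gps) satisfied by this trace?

Yes

airborne → airborne U gps holds at every position 0..4, and those are all positions ever visited, so □(airborne → airborne U gps) holds.
Positions where airborne holds: 0.
Check airborne U gps at each: 0→ok.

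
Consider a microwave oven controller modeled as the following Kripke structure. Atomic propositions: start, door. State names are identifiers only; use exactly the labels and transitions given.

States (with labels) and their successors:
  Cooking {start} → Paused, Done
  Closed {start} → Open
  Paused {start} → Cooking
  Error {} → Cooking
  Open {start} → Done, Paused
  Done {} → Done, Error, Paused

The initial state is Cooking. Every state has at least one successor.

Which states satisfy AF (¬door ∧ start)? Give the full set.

States satisfying ¬door ∧ start: {Cooking, Closed, Paused, Open}.
States satisfying AF (¬door ∧ start): {Cooking, Closed, Paused, Error, Open}.

{Cooking, Closed, Paused, Error, Open}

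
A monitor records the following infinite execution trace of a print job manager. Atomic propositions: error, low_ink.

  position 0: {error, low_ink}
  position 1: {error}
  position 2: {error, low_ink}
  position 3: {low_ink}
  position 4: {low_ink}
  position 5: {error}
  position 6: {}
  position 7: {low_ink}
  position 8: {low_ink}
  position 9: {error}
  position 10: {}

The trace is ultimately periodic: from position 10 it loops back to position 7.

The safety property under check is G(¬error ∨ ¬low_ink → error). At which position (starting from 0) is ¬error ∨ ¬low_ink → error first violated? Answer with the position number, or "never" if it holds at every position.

Check ¬error ∨ ¬low_ink → error at each position in order: 0 ✓, 1 ✓, 2 ✓.
At position 3 the labels are {low_ink}, so ¬error ∨ ¬low_ink → error is false there. This is the first violation.

3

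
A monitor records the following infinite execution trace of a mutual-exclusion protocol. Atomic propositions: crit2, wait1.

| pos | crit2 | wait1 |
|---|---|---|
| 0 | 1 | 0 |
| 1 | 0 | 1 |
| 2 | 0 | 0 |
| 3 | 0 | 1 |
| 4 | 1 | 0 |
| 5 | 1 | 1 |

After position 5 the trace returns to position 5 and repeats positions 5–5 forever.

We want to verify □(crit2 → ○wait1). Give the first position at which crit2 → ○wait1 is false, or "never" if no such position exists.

crit2 → ○wait1 holds at every position 0..5, and those are all the positions the trace ever visits, so the invariant □(crit2 → ○wait1) is never violated.

never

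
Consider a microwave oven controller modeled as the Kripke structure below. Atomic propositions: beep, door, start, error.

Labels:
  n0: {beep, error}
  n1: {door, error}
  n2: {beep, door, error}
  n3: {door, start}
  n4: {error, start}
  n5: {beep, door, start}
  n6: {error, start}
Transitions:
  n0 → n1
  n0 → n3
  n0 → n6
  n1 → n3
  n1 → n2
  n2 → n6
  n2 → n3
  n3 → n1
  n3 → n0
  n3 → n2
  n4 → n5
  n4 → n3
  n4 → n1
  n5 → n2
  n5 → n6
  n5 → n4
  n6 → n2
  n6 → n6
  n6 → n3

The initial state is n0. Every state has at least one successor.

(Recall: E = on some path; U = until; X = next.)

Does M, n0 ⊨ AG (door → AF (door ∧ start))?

States satisfying door → AF (door ∧ start): {n0, n3, n4, n5, n6}.
States satisfying AG (door → AF (door ∧ start)): ∅.
n1 is reachable from n0 and violates door → AF (door ∧ start), so AG fails at n0.
n0 ∉ Sat(AG (door → AF (door ∧ start))).

Does not hold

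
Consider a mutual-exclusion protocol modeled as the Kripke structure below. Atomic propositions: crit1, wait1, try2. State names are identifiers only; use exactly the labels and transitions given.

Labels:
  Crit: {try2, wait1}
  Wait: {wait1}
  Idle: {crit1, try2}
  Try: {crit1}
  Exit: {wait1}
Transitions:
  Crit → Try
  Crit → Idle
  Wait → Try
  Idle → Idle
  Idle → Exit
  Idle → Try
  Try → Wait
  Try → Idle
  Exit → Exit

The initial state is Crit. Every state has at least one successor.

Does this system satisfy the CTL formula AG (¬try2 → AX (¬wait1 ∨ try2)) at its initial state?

No

States satisfying ¬try2 → AX (¬wait1 ∨ try2): {Crit, Wait, Idle}.
States satisfying AG (¬try2 → AX (¬wait1 ∨ try2)): ∅.
Exit is reachable from Crit and violates ¬try2 → AX (¬wait1 ∨ try2), so AG fails at Crit.
Crit ∉ Sat(AG (¬try2 → AX (¬wait1 ∨ try2))).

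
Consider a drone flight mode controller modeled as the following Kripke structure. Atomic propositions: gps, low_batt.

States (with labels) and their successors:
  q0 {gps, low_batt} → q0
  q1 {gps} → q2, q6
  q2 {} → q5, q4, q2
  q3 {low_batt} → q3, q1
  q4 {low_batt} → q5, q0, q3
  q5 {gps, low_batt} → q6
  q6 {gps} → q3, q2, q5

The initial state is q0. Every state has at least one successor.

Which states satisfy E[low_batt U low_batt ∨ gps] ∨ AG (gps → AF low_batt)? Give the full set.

States satisfying low_batt: {q0, q3, q4, q5}.
States satisfying low_batt ∨ gps: {q0, q1, q3, q4, q5, q6}.
States satisfying E[low_batt U low_batt ∨ gps]: {q0, q1, q3, q4, q5, q6}.
States satisfying gps → AF low_batt: {q0, q2, q3, q4, q5}.
States satisfying AG (gps → AF low_batt): {q0}.
States satisfying E[low_batt U low_batt ∨ gps] ∨ AG (gps → AF low_batt): {q0, q1, q3, q4, q5, q6}.

{q0, q1, q3, q4, q5, q6}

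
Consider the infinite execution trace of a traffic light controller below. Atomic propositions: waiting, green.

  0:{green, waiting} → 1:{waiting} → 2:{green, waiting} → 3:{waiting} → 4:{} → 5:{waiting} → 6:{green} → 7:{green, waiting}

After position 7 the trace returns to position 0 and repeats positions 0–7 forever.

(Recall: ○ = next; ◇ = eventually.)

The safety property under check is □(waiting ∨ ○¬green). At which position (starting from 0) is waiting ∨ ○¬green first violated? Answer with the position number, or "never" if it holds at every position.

Check waiting ∨ ○¬green at each position in order: 0 ✓, 1 ✓, 2 ✓, 3 ✓, 4 ✓, 5 ✓.
At position 6 the labels are {green} and the next position 7 has {green, waiting}, so waiting ∨ ○¬green is false there. This is the first violation.

6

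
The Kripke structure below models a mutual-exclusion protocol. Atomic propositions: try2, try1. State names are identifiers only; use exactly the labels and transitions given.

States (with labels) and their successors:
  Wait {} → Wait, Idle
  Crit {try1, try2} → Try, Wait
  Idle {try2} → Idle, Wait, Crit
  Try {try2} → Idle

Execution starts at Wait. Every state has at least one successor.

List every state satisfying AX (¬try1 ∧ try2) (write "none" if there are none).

{Try}

States satisfying ¬try1 ∧ try2: {Idle, Try}.
States satisfying AX (¬try1 ∧ try2): {Try}.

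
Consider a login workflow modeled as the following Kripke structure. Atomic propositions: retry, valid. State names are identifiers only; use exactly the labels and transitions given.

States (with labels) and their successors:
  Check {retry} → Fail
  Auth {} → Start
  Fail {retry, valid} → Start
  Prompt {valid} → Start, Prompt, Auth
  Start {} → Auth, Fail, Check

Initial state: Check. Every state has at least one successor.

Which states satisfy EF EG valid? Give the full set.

{Prompt}

States satisfying EG valid: {Prompt}.
States satisfying EF EG valid: {Prompt}.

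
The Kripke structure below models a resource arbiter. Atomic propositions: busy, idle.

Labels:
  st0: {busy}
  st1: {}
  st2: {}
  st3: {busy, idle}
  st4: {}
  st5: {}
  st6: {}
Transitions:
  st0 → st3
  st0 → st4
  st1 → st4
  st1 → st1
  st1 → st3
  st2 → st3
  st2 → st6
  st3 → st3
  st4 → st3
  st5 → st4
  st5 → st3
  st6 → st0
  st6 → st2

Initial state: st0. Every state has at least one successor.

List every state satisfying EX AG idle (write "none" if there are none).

{st0, st1, st2, st3, st4, st5}

States satisfying AG idle: {st3}.
States satisfying EX AG idle: {st0, st1, st2, st3, st4, st5}.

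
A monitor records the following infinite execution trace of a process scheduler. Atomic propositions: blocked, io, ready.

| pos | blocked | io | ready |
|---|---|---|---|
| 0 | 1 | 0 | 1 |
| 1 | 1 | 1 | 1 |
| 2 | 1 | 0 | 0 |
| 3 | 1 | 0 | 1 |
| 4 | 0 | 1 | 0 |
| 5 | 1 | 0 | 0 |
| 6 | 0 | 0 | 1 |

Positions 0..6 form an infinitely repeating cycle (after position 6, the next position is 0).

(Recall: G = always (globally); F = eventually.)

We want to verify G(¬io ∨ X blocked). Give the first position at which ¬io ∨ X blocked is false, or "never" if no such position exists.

never

¬io ∨ X blocked holds at every position 0..6, and those are all the positions the trace ever visits, so the invariant G(¬io ∨ X blocked) is never violated.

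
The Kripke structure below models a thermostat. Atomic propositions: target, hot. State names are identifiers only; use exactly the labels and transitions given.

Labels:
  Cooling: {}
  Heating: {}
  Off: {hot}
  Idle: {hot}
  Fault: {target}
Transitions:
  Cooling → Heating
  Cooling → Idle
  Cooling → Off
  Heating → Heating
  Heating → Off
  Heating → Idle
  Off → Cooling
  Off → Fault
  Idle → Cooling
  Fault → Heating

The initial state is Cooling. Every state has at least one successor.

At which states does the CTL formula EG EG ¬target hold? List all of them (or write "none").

{Cooling, Heating, Off, Idle}

States satisfying EG ¬target: {Cooling, Heating, Off, Idle}.
States satisfying EG EG ¬target: {Cooling, Heating, Off, Idle}.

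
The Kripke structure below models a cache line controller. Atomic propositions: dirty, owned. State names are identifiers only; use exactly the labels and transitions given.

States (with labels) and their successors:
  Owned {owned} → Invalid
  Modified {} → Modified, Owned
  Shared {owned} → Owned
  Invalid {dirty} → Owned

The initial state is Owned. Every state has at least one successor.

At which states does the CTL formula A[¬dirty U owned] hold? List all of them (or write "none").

{Owned, Shared}

States satisfying ¬dirty: {Owned, Modified, Shared}.
States satisfying owned: {Owned, Shared}.
States satisfying A[¬dirty U owned]: {Owned, Shared}.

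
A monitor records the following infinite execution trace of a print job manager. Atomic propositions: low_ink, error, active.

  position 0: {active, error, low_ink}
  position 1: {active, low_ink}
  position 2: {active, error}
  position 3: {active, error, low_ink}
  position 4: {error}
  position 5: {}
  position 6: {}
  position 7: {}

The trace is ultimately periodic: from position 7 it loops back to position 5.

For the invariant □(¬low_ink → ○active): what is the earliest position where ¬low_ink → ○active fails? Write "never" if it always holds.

4

Check ¬low_ink → ○active at each position in order: 0 ✓, 1 ✓, 2 ✓, 3 ✓.
At position 4 the labels are {error} and the next position 5 has {}, so ¬low_ink → ○active is false there. This is the first violation.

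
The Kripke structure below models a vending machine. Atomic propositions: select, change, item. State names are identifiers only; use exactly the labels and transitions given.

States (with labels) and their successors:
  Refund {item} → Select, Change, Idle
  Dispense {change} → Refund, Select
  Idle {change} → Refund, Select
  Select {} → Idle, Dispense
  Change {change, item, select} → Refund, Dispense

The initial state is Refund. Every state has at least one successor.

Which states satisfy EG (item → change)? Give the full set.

States satisfying item → change: {Dispense, Idle, Select, Change}.
States satisfying EG (item → change): {Dispense, Idle, Select, Change}.

{Dispense, Idle, Select, Change}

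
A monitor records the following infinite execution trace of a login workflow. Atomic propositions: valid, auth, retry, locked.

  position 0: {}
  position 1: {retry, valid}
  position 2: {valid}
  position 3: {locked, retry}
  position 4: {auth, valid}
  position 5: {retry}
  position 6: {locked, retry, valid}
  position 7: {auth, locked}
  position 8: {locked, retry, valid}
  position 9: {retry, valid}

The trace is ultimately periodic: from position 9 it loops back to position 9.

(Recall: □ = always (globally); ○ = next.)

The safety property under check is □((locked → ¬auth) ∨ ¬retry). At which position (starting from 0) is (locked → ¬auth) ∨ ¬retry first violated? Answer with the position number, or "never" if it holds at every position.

never

(locked → ¬auth) ∨ ¬retry holds at every position 0..9, and those are all the positions the trace ever visits, so the invariant □((locked → ¬auth) ∨ ¬retry) is never violated.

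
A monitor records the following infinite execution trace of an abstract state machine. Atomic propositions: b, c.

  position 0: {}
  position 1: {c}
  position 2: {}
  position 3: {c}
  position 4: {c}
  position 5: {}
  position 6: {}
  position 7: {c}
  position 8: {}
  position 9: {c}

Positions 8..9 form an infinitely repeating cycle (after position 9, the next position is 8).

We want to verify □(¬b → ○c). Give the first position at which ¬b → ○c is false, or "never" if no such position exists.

Check ¬b → ○c at each position in order: 0 ✓.
At position 1 the labels are {c} and the next position 2 has {}, so ¬b → ○c is false there. This is the first violation.

1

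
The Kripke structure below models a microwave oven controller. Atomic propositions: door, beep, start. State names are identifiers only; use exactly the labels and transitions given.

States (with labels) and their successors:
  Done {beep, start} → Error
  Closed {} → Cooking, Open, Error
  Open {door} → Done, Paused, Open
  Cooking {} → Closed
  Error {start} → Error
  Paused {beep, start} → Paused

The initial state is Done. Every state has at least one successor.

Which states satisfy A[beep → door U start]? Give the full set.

{Done, Error, Paused}

States satisfying beep → door: {Closed, Open, Cooking, Error}.
States satisfying start: {Done, Error, Paused}.
States satisfying A[beep → door U start]: {Done, Error, Paused}.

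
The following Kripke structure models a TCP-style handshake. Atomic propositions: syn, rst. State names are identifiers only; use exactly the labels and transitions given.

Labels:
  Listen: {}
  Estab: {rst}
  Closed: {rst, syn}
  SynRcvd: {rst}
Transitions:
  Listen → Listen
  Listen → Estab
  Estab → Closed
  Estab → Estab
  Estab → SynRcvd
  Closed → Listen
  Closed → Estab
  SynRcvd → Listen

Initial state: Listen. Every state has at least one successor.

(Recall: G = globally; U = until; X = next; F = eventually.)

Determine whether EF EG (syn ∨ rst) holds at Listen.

States satisfying EG (syn ∨ rst): {Estab, Closed}.
States satisfying EF EG (syn ∨ rst): {Listen, Estab, Closed, SynRcvd}.
Some path from Listen reaches a state where EG (syn ∨ rst) holds.
Listen ∈ Sat(EF EG (syn ∨ rst)).

Satisfied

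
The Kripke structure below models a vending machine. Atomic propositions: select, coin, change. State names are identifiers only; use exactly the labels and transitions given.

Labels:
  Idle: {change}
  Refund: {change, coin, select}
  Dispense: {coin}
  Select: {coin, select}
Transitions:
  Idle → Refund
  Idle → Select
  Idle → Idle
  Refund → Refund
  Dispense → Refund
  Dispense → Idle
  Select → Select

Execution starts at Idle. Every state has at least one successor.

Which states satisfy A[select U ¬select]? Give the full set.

States satisfying select: {Refund, Select}.
States satisfying ¬select: {Idle, Dispense}.
States satisfying A[select U ¬select]: {Idle, Dispense}.

{Idle, Dispense}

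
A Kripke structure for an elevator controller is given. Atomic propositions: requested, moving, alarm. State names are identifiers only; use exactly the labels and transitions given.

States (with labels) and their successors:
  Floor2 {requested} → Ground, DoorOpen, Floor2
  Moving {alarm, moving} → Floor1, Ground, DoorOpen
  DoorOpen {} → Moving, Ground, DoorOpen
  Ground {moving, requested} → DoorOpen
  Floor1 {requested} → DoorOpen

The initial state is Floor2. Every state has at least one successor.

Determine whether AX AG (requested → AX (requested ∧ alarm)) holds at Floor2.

Violated

States satisfying AG (requested → AX (requested ∧ alarm)): ∅.
States satisfying AX AG (requested → AX (requested ∧ alarm)): ∅.
Floor2 ∉ Sat(AX AG (requested → AX (requested ∧ alarm))).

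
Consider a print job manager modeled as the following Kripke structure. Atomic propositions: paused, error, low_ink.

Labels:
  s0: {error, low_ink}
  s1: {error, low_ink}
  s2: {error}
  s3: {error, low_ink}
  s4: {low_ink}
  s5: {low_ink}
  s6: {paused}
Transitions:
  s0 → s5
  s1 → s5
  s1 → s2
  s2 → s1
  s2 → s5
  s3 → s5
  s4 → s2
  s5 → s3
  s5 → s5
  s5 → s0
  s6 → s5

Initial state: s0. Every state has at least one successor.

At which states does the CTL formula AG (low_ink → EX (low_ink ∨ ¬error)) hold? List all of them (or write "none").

{s0, s1, s2, s3, s5, s6}

States satisfying low_ink → EX (low_ink ∨ ¬error): {s0, s1, s2, s3, s5, s6}.
States satisfying AG (low_ink → EX (low_ink ∨ ¬error)): {s0, s1, s2, s3, s5, s6}.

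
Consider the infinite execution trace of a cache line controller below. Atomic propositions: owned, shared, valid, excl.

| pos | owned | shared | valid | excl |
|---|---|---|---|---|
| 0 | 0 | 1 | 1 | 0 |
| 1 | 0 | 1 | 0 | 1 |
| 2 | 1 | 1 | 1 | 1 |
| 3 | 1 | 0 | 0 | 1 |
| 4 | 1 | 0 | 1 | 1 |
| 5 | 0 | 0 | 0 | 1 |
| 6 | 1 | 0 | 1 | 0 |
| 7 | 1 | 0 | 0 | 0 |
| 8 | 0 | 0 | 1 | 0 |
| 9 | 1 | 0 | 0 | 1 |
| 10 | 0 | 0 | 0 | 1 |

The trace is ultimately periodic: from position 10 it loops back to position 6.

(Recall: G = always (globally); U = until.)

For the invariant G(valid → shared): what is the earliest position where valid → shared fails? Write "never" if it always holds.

Check valid → shared at each position in order: 0 ✓, 1 ✓, 2 ✓, 3 ✓.
At position 4 the labels are {excl, owned, valid}, so valid → shared is false there. This is the first violation.

4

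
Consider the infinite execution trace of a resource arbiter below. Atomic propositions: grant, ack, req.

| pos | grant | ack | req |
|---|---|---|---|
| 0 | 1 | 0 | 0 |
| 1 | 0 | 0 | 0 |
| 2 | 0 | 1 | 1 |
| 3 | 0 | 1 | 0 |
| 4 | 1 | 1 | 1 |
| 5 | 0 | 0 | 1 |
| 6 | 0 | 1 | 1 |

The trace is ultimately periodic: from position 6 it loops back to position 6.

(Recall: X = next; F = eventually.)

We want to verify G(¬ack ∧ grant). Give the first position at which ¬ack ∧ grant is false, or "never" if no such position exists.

Check ¬ack ∧ grant at each position in order: 0 ✓.
At position 1 the labels are {}, so ¬ack ∧ grant is false there. This is the first violation.

1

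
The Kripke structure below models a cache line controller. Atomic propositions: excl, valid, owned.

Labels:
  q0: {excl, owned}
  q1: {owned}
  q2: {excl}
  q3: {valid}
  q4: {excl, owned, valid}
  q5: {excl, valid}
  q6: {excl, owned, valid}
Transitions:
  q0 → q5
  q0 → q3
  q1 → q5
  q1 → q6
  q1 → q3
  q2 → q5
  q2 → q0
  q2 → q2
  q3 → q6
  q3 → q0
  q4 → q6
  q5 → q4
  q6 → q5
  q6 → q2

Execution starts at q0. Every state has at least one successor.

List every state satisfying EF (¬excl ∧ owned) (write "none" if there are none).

States satisfying ¬excl ∧ owned: {q1}.
States satisfying EF (¬excl ∧ owned): {q1}.

{q1}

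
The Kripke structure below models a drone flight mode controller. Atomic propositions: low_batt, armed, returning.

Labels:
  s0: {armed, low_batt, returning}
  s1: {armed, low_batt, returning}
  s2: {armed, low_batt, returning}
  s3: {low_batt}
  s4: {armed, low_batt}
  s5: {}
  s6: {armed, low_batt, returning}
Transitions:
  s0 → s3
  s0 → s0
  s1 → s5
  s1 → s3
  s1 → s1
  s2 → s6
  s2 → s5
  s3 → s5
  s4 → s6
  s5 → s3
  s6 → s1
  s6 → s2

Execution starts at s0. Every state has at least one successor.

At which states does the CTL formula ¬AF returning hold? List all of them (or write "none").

States satisfying returning: {s0, s1, s2, s6}.
States satisfying AF returning: {s0, s1, s2, s4, s6}.
States satisfying ¬AF returning: {s3, s5}.

{s3, s5}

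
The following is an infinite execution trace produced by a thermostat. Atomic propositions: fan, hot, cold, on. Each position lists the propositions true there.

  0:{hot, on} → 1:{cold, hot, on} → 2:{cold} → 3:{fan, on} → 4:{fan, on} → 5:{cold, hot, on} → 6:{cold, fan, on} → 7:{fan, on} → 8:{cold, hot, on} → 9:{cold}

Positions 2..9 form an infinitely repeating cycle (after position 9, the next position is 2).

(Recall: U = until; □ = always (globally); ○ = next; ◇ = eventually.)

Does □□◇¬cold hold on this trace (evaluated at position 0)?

Holds

□◇¬cold holds at every position 0..9, and those are all positions ever visited, so □□◇¬cold holds.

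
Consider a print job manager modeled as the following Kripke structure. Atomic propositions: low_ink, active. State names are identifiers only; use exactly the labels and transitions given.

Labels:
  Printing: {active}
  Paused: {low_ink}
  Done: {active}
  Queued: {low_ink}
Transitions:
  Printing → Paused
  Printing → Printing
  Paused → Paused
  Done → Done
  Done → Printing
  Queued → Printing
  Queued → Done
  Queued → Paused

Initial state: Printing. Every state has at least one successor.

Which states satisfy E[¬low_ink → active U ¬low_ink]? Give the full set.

States satisfying ¬low_ink → active: {Printing, Paused, Done, Queued}.
States satisfying ¬low_ink: {Printing, Done}.
States satisfying E[¬low_ink → active U ¬low_ink]: {Printing, Done, Queued}.

{Printing, Done, Queued}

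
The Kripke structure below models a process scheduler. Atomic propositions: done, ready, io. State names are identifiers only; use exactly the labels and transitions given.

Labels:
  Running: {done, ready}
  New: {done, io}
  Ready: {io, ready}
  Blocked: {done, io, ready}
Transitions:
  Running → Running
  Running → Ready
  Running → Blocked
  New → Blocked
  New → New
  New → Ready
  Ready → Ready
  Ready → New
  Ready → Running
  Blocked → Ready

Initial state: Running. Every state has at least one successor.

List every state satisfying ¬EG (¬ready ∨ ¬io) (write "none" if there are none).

States satisfying ¬ready ∨ ¬io: {Running, New}.
States satisfying EG (¬ready ∨ ¬io): {Running, New}.
States satisfying ¬EG (¬ready ∨ ¬io): {Ready, Blocked}.

{Ready, Blocked}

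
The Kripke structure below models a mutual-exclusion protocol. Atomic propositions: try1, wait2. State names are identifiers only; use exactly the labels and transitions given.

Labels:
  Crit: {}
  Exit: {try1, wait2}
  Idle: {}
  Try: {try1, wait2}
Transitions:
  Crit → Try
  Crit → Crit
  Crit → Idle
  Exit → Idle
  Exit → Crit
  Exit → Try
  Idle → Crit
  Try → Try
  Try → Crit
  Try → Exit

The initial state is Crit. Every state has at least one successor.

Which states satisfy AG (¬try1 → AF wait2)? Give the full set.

none

States satisfying ¬try1 → AF wait2: {Exit, Try}.
States satisfying AG (¬try1 → AF wait2): ∅.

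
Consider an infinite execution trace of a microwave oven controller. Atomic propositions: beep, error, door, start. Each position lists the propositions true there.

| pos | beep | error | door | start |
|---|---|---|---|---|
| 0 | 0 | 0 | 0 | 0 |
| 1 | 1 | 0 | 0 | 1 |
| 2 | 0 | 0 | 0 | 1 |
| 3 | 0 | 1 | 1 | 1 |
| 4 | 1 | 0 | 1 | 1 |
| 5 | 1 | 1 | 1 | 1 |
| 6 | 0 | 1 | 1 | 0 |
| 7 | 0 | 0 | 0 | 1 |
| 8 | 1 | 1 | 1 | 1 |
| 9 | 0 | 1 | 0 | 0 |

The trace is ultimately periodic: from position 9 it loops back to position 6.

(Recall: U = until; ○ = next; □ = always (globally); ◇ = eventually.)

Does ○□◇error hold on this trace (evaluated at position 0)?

The position after 0 is 1; □◇error is true there.

Yes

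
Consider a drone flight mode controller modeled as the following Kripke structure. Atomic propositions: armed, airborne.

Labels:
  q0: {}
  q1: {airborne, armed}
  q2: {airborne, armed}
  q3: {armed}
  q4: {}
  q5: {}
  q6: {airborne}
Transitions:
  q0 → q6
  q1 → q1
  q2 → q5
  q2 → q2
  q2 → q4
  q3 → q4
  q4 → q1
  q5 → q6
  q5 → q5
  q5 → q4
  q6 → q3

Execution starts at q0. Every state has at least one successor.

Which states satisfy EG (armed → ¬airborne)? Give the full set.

States satisfying armed → ¬airborne: {q0, q3, q4, q5, q6}.
States satisfying EG (armed → ¬airborne): {q5}.

{q5}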